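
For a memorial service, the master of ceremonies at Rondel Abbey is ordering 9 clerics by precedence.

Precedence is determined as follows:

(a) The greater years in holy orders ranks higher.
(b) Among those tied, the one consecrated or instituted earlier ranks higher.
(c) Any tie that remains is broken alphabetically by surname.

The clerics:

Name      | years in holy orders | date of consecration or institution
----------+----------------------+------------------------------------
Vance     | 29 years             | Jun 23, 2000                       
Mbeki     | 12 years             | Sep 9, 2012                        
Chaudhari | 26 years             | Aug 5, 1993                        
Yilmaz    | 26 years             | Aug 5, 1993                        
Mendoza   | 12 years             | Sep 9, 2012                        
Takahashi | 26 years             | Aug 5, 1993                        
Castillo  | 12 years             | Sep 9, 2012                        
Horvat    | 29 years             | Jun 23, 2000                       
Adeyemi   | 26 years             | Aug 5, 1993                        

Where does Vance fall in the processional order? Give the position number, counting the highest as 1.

By years in holy orders (higher first): Horvat and Vance (both 29 years); then Adeyemi, Chaudhari, Takahashi and Yilmaz (each 26 years); then Castillo, Mbeki and Mendoza (each 12 years).
Horvat and Vance both have date of consecration or institution Jun 23, 2000, so the next rule applies.
Among Horvat and Vance, alphabetically by surname: Horvat before Vance.
Adeyemi, Chaudhari, Takahashi and Yilmaz all have date of consecration or institution Aug 5, 1993, so the next rule applies.
Among Adeyemi, Chaudhari, Takahashi and Yilmaz, alphabetically by surname: Adeyemi before Chaudhari before Takahashi before Yilmaz.
Castillo, Mbeki and Mendoza all have date of consecration or institution Sep 9, 2012, so the next rule applies.
Among Castillo, Mbeki and Mendoza, alphabetically by surname: Castillo before Mbeki before Mendoza.
Order: Horvat, Vance, Adeyemi, Chaudhari, Takahashi, Yilmaz, Castillo, Mbeki, Mendoza. So position 2.

2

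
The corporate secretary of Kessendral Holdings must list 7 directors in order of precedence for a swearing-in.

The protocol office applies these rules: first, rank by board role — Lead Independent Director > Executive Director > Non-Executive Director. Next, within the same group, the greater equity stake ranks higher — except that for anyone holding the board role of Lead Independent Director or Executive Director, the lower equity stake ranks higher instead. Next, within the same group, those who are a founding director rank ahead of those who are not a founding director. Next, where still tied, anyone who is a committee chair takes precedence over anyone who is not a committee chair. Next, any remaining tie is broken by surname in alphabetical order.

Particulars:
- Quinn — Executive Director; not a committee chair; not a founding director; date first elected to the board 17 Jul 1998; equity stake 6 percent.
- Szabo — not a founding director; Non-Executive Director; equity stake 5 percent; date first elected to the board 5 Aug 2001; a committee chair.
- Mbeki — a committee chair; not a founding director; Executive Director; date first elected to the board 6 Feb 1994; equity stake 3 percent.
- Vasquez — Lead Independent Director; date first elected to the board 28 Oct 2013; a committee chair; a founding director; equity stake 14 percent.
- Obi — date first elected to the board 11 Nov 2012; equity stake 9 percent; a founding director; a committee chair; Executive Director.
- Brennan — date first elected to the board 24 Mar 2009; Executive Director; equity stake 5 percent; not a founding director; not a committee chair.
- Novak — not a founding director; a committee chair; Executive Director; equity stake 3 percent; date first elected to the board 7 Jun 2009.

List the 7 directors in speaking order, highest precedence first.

Vasquez, Mbeki, Novak, Brennan, Quinn, Obi, Szabo

By board role: Vasquez (Lead Independent Director); then Mbeki, Novak, Brennan, Quinn and Obi (Executive Director); then Szabo (Non-Executive Director).
Among Mbeki, Novak, Brennan, Quinn and Obi, by equity stake (lower first) (reversed rule for this group): Mbeki and Novak (3 percent) before Brennan (5 percent) before Quinn (6 percent) before Obi (9 percent).
Mbeki and Novak are each not a founding director, so the next rule applies.
Mbeki and Novak are each a committee chair, so the next rule applies.
Among Mbeki and Novak, alphabetically by surname: Mbeki before Novak.
Full order: Vasquez, Mbeki, Novak, Brennan, Quinn, Obi, Szabo.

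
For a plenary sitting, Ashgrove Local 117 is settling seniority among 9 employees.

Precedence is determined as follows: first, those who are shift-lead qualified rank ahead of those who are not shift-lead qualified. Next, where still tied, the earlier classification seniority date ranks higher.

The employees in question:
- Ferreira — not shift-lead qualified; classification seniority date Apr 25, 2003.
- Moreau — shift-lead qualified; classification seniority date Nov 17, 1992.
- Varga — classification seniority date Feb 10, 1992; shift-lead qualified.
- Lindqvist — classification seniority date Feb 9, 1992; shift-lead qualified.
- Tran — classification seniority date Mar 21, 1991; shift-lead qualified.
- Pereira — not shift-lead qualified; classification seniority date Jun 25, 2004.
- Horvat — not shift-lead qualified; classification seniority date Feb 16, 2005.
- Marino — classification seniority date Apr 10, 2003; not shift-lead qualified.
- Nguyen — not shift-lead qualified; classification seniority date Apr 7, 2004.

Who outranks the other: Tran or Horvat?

By the first rule: Tran, Lindqvist, Varga and Moreau (each shift-lead qualified); then Marino, Ferreira, Nguyen, Pereira and Horvat (each not shift-lead qualified).
Among Tran, Lindqvist, Varga and Moreau, by classification seniority date (earlier first): Tran (Mar 21, 1991) before Lindqvist (Feb 9, 1992) before Varga (Feb 10, 1992) before Moreau (Nov 17, 1992).
Among Marino, Ferreira, Nguyen, Pereira and Horvat, by classification seniority date (earlier first): Marino (Apr 10, 2003) before Ferreira (Apr 25, 2003) before Nguyen (Apr 7, 2004) before Pereira (Jun 25, 2004) before Horvat (Feb 16, 2005).
So Tran takes precedence.

Tran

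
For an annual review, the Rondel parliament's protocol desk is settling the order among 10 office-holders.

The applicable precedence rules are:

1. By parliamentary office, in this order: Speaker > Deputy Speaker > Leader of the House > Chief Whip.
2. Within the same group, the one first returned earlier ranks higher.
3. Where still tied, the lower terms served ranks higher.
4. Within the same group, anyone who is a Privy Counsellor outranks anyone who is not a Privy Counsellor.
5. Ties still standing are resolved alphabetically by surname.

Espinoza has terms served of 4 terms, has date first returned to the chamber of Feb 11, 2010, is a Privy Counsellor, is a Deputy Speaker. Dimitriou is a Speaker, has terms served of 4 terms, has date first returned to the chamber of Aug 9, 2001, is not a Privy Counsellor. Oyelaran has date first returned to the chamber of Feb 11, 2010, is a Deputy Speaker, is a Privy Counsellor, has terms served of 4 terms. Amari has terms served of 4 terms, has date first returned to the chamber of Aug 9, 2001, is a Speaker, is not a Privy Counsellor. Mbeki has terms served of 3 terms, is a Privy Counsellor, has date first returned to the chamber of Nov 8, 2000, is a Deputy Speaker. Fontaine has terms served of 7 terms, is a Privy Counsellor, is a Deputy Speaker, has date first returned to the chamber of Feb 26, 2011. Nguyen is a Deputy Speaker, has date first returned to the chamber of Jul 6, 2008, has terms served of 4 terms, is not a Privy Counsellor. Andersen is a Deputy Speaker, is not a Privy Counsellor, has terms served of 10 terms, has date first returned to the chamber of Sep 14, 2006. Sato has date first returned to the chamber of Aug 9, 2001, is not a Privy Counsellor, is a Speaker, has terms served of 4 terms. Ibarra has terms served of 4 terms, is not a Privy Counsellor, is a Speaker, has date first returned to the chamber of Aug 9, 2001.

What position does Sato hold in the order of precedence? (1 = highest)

4

By parliamentary office: Amari, Dimitriou, Ibarra and Sato (Speaker); then Mbeki, Andersen, Nguyen, Espinoza, Oyelaran and Fontaine (Deputy Speaker).
Amari, Dimitriou, Ibarra and Sato all have date first returned to the chamber Aug 9, 2001, so the next rule applies.
Amari, Dimitriou, Ibarra and Sato all have terms served 4 terms, so the next rule applies.
Amari, Dimitriou, Ibarra and Sato are each not a Privy Counsellor, so the next rule applies.
Among Amari, Dimitriou, Ibarra and Sato, alphabetically by surname: Amari before Dimitriou before Ibarra before Sato.
Among Mbeki, Andersen, Nguyen, Espinoza, Oyelaran and Fontaine, by date first returned to the chamber (earlier first): Mbeki (Nov 8, 2000) before Andersen (Sep 14, 2006) before Nguyen (Jul 6, 2008) before Espinoza and Oyelaran (Feb 11, 2010) before Fontaine (Feb 26, 2011).
Espinoza and Oyelaran both have terms served 4 terms, so the next rule applies.
Espinoza and Oyelaran are each a Privy Counsellor, so the next rule applies.
Among Espinoza and Oyelaran, alphabetically by surname: Espinoza before Oyelaran.
Order: Amari, Dimitriou, Ibarra, Sato, Mbeki, Andersen, Nguyen, Espinoza, Oyelaran, Fontaine. So position 4.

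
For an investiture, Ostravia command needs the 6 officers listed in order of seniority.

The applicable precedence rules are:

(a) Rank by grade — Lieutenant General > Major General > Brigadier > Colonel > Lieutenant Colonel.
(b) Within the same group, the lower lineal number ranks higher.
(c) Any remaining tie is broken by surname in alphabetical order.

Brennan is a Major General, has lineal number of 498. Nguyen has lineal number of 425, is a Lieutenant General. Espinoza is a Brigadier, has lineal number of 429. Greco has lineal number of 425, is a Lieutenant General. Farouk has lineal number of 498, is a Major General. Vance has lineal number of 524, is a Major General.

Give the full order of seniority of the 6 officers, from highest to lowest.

Greco, Nguyen, Brennan, Farouk, Vance, Espinoza

By grade: Greco and Nguyen (Lieutenant General); then Brennan, Farouk and Vance (Major General); then Espinoza (Brigadier).
Greco and Nguyen both have lineal number 425, so the next rule applies.
Among Greco and Nguyen, alphabetically by surname: Greco before Nguyen.
Among Brennan, Farouk and Vance, by lineal number (lower first): Brennan and Farouk (498) before Vance (524).
Among Brennan and Farouk, alphabetically by surname: Brennan before Farouk.
Full order: Greco, Nguyen, Brennan, Farouk, Vance, Espinoza.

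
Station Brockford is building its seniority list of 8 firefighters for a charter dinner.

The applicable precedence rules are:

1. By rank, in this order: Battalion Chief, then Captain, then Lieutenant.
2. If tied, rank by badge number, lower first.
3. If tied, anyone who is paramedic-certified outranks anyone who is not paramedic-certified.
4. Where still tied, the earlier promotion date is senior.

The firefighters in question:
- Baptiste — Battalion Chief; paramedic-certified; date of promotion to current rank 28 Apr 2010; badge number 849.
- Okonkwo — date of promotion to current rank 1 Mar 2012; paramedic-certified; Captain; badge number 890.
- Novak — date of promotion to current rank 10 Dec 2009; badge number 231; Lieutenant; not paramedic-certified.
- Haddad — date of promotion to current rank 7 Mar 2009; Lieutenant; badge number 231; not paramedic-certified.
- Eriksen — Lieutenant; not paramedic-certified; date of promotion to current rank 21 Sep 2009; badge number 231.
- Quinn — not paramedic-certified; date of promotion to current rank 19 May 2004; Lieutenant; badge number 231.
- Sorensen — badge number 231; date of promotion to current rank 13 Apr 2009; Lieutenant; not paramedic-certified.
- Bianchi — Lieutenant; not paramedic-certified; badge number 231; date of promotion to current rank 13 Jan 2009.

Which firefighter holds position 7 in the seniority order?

Eriksen

By rank: Baptiste (Battalion Chief); then Okonkwo (Captain); then Quinn, Bianchi, Haddad, Sorensen, Eriksen and Novak (Lieutenant).
Quinn, Bianchi, Haddad, Sorensen, Eriksen and Novak all have badge number 231, so the next rule applies.
Quinn, Bianchi, Haddad, Sorensen, Eriksen and Novak are each not paramedic-certified, so the next rule applies.
Among Quinn, Bianchi, Haddad, Sorensen, Eriksen and Novak, by date of promotion to current rank (earlier first): Quinn (19 May 2004) before Bianchi (13 Jan 2009) before Haddad (7 Mar 2009) before Sorensen (13 Apr 2009) before Eriksen (21 Sep 2009) before Novak (10 Dec 2009).
Order: Baptiste, Okonkwo, Quinn, Bianchi, Haddad, Sorensen, Eriksen, Novak.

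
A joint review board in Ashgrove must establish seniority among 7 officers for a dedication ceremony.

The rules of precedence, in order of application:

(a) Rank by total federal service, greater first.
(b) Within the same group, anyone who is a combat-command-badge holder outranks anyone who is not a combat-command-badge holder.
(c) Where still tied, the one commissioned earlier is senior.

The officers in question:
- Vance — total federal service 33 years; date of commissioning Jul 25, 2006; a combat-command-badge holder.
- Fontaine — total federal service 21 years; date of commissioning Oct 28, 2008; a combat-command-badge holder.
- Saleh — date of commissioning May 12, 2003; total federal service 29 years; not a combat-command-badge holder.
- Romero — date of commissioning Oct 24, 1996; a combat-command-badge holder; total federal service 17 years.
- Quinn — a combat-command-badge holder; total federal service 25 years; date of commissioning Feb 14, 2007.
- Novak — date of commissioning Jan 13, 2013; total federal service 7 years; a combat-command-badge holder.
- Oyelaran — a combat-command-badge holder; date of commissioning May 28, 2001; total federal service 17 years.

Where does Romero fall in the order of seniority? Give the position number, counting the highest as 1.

By total federal service (higher first): Vance (33 years); then Saleh (29 years); then Quinn (25 years); then Fontaine (21 years); then Romero and Oyelaran (both 17 years); then Novak (7 years).
Romero and Oyelaran are each a combat-command-badge holder, so the next rule applies.
Among Romero and Oyelaran, by date of commissioning (earlier first): Romero (Oct 24, 1996) before Oyelaran (May 28, 2001).
Order: Vance, Saleh, Quinn, Fontaine, Romero, Oyelaran, Novak. So position 5.

5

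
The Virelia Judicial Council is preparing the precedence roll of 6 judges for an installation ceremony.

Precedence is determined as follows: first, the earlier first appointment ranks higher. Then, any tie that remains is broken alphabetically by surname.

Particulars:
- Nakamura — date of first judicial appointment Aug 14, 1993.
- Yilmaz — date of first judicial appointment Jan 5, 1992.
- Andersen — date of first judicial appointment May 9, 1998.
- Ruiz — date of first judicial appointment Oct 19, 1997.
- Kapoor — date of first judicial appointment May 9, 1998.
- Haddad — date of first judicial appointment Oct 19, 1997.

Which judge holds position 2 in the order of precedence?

By date of first judicial appointment (earlier first): Yilmaz (Jan 5, 1992); then Nakamura (Aug 14, 1993); then Haddad and Ruiz (both Oct 19, 1997); then Andersen and Kapoor (both May 9, 1998).
Among Haddad and Ruiz, alphabetically by surname: Haddad before Ruiz.
Among Andersen and Kapoor, alphabetically by surname: Andersen before Kapoor.
Order: Yilmaz, Nakamura, Haddad, Ruiz, Andersen, Kapoor.

Nakamura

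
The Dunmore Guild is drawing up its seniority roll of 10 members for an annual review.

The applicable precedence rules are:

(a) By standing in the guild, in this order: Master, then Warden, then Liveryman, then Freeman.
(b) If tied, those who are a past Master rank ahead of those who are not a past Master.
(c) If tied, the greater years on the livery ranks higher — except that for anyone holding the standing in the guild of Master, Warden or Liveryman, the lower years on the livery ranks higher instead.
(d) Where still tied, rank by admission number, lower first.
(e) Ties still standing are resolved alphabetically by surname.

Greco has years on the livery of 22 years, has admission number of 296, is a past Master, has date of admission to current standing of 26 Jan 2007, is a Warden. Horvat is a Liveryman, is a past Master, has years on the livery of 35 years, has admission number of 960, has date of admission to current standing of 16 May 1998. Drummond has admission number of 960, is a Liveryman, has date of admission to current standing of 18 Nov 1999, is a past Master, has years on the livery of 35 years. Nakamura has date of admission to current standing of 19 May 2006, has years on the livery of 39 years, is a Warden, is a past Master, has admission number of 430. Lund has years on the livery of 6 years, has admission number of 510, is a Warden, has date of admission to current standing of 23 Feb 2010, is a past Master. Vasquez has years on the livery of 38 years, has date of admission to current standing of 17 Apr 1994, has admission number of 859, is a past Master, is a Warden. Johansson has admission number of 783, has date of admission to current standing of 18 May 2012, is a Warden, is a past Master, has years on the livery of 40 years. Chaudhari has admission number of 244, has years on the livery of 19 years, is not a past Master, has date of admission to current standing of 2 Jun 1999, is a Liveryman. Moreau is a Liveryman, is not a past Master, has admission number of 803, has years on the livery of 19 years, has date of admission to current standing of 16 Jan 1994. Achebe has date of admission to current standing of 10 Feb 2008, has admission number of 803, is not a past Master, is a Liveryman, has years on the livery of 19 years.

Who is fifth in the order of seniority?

By standing in the guild: Lund, Greco, Vasquez, Nakamura and Johansson (Warden); then Drummond, Horvat, Chaudhari, Achebe and Moreau (Liveryman).
Lund, Greco, Vasquez, Nakamura and Johansson are each a past Master, so the next rule applies.
Among Lund, Greco, Vasquez, Nakamura and Johansson, by years on the livery (lower first) (reversed rule for this group): Lund (6 years) before Greco (22 years) before Vasquez (38 years) before Nakamura (39 years) before Johansson (40 years).
Among Drummond, Horvat, Chaudhari, Achebe and Moreau, a past Master before not a past Master: Drummond and Horvat (a past Master) before Chaudhari, Achebe and Moreau (not a past Master).
Drummond and Horvat both have years on the livery 35 years, so the next rule applies.
Drummond and Horvat both have admission number 960, so the next rule applies.
Among Drummond and Horvat, alphabetically by surname: Drummond before Horvat.
Chaudhari, Achebe and Moreau all have years on the livery 19 years, so the next rule applies.
Among Chaudhari, Achebe and Moreau, by admission number (lower first): Chaudhari (244) before Achebe and Moreau (803).
Among Achebe and Moreau, alphabetically by surname: Achebe before Moreau.
Order: Lund, Greco, Vasquez, Nakamura, Johansson, Drummond, Horvat, Chaudhari, Achebe, Moreau.

Johansson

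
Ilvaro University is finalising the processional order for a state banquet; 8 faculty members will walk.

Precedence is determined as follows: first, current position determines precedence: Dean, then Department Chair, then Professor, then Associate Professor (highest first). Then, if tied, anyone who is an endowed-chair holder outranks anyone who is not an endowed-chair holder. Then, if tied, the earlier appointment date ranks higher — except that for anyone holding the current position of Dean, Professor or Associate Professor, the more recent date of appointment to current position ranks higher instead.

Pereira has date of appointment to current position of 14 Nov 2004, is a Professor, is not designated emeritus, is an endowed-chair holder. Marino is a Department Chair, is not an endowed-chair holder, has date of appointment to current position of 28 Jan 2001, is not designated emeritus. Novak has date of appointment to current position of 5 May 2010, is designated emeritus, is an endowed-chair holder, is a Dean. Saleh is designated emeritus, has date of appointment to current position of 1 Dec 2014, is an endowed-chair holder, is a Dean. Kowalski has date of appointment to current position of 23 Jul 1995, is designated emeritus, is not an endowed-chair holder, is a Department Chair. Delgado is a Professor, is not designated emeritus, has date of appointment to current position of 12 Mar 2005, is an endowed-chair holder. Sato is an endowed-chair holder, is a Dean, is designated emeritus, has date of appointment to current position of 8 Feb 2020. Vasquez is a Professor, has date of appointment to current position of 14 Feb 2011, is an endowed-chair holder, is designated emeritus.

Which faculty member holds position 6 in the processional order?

Vasquez

By current position: Sato, Saleh and Novak (Dean); then Kowalski and Marino (Department Chair); then Vasquez, Delgado and Pereira (Professor).
Sato, Saleh and Novak are each an endowed-chair holder, so the next rule applies.
Among Sato, Saleh and Novak, by date of appointment to current position (later first) (reversed rule for this group): Sato (8 Feb 2020) before Saleh (1 Dec 2014) before Novak (5 May 2010).
Kowalski and Marino are each not an endowed-chair holder, so the next rule applies.
Among Kowalski and Marino, by date of appointment to current position (earlier first): Kowalski (23 Jul 1995) before Marino (28 Jan 2001).
Vasquez, Delgado and Pereira are each an endowed-chair holder, so the next rule applies.
Among Vasquez, Delgado and Pereira, by date of appointment to current position (later first) (reversed rule for this group): Vasquez (14 Feb 2011) before Delgado (12 Mar 2005) before Pereira (14 Nov 2004).
Order: Sato, Saleh, Novak, Kowalski, Marino, Vasquez, Delgado, Pereira.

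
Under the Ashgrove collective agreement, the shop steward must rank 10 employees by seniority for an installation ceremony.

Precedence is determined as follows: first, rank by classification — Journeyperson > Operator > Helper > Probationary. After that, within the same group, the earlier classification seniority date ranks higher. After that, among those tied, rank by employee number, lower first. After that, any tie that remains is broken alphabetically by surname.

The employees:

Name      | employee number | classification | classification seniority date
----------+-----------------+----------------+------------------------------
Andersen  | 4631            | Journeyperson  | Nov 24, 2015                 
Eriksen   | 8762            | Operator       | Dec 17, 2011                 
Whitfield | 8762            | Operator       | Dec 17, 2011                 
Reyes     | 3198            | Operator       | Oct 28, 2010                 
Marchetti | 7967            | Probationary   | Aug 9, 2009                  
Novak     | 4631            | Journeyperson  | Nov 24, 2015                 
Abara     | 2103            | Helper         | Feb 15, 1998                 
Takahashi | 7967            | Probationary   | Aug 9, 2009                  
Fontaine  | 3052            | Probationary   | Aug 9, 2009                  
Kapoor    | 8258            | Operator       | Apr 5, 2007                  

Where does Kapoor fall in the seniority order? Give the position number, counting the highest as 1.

By classification: Andersen and Novak (Journeyperson); then Kapoor, Reyes, Eriksen and Whitfield (Operator); then Abara (Helper); then Fontaine, Marchetti and Takahashi (Probationary).
Andersen and Novak both have classification seniority date Nov 24, 2015, so the next rule applies.
Andersen and Novak both have employee number 4631, so the next rule applies.
Among Andersen and Novak, alphabetically by surname: Andersen before Novak.
Among Kapoor, Reyes, Eriksen and Whitfield, by classification seniority date (earlier first): Kapoor (Apr 5, 2007) before Reyes (Oct 28, 2010) before Eriksen and Whitfield (Dec 17, 2011).
Eriksen and Whitfield both have employee number 8762, so the next rule applies.
Among Eriksen and Whitfield, alphabetically by surname: Eriksen before Whitfield.
Fontaine, Marchetti and Takahashi all have classification seniority date Aug 9, 2009, so the next rule applies.
Among Fontaine, Marchetti and Takahashi, by employee number (lower first): Fontaine (3052) before Marchetti and Takahashi (7967).
Among Marchetti and Takahashi, alphabetically by surname: Marchetti before Takahashi.
Order: Andersen, Novak, Kapoor, Reyes, Eriksen, Whitfield, Abara, Fontaine, Marchetti, Takahashi. So position 3.

3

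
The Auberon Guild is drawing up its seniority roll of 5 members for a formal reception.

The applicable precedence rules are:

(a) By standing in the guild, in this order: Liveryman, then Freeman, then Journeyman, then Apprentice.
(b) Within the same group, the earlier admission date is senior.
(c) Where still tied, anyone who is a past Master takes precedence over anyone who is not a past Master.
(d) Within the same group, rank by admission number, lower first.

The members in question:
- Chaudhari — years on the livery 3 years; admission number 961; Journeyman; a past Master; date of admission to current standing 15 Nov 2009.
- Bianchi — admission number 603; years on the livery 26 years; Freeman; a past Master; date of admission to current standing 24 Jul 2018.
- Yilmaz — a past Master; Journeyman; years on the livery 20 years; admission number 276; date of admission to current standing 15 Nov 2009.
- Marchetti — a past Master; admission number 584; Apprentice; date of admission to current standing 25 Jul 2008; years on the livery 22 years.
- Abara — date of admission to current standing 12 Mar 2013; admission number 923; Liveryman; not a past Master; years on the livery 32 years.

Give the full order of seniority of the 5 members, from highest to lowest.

By standing in the guild: Abara (Liveryman); then Bianchi (Freeman); then Yilmaz and Chaudhari (Journeyman); then Marchetti (Apprentice).
Yilmaz and Chaudhari both have date of admission to current standing 15 Nov 2009, so the next rule applies.
Yilmaz and Chaudhari are each a past Master, so the next rule applies.
Among Yilmaz and Chaudhari, by admission number (lower first): Yilmaz (276) before Chaudhari (961).
Full order: Abara, Bianchi, Yilmaz, Chaudhari, Marchetti.

Abara, Bianchi, Yilmaz, Chaudhari, Marchetti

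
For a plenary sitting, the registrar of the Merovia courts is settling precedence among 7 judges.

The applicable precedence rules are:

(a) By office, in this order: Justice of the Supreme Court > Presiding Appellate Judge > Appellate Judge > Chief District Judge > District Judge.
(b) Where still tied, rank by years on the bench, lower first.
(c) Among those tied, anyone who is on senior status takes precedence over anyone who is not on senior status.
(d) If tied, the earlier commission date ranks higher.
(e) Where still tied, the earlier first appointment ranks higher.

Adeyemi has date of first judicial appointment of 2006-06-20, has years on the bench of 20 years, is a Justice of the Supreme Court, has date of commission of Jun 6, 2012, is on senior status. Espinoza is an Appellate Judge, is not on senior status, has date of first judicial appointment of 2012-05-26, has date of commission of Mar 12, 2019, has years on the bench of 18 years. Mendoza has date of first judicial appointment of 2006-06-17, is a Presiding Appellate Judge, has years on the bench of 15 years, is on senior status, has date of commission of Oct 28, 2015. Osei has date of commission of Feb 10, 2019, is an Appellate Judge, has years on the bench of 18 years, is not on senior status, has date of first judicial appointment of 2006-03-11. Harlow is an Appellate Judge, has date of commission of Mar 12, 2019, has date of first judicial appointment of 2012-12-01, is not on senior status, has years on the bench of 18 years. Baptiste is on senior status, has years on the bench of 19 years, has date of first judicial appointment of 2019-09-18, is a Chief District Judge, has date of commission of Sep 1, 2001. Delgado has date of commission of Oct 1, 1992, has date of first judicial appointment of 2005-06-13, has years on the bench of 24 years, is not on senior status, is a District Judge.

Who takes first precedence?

By office: Adeyemi (Justice of the Supreme Court); then Mendoza (Presiding Appellate Judge); then Osei, Espinoza and Harlow (Appellate Judge); then Baptiste (Chief District Judge); then Delgado (District Judge).
Osei, Espinoza and Harlow all have years on the bench 18 years, so the next rule applies.
Osei, Espinoza and Harlow are each not on senior status, so the next rule applies.
Among Osei, Espinoza and Harlow, by date of commission (earlier first): Osei (Feb 10, 2019) before Espinoza and Harlow (Mar 12, 2019).
Among Espinoza and Harlow, by date of first judicial appointment (earlier first): Espinoza (2012-05-26) before Harlow (2012-12-01).
Order: Adeyemi, Mendoza, Osei, Espinoza, Harlow, Baptiste, Delgado.

Adeyemi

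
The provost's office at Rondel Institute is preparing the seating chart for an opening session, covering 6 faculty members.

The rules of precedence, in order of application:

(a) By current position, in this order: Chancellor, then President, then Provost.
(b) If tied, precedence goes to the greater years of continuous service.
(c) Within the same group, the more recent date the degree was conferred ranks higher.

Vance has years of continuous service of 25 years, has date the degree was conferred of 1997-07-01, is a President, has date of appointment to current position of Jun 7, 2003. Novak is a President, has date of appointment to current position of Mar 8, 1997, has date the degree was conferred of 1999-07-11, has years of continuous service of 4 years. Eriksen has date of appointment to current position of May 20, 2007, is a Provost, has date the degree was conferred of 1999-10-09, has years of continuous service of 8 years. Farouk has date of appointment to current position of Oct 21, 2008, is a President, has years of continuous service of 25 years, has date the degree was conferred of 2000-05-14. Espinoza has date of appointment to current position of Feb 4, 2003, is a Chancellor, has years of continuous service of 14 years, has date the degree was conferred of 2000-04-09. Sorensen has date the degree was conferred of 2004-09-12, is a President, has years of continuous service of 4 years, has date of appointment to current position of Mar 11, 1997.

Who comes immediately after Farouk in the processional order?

By current position: Espinoza (Chancellor); then Farouk, Vance, Sorensen and Novak (President); then Eriksen (Provost).
Among Farouk, Vance, Sorensen and Novak, by years of continuous service (higher first): Farouk and Vance (25 years) before Sorensen and Novak (4 years).
Among Farouk and Vance, by date the degree was conferred (later first): Farouk (2000-05-14) before Vance (1997-07-01).
Among Sorensen and Novak, by date the degree was conferred (later first): Sorensen (2004-09-12) before Novak (1999-07-11).
Order: Espinoza, Farouk, Vance, Sorensen, Novak, Eriksen.

Vance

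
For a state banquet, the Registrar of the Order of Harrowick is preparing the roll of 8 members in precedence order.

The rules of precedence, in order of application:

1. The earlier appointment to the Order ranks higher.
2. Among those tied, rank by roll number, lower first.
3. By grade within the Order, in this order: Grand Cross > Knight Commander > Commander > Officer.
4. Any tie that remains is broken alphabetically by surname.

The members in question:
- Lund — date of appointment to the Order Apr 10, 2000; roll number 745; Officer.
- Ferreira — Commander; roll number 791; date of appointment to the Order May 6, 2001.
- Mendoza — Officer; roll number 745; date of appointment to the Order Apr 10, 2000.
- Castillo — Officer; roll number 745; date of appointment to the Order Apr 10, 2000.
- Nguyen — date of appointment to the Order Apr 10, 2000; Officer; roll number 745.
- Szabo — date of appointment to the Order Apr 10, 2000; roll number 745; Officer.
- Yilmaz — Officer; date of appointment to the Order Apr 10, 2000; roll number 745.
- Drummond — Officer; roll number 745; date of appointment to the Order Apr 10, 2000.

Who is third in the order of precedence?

By date of appointment to the Order (earlier first): Castillo, Drummond, Lund, Mendoza, Nguyen, Szabo and Yilmaz (each Apr 10, 2000); then Ferreira (May 6, 2001).
Castillo, Drummond, Lund, Mendoza, Nguyen, Szabo and Yilmaz all have roll number 745, so the next rule applies.
Castillo, Drummond, Lund, Mendoza, Nguyen, Szabo and Yilmaz are each Officer, so the next rule applies.
Among Castillo, Drummond, Lund, Mendoza, Nguyen, Szabo and Yilmaz, alphabetically by surname: Castillo before Drummond before Lund before Mendoza before Nguyen before Szabo before Yilmaz.
Order: Castillo, Drummond, Lund, Mendoza, Nguyen, Szabo, Yilmaz, Ferreira.

Lund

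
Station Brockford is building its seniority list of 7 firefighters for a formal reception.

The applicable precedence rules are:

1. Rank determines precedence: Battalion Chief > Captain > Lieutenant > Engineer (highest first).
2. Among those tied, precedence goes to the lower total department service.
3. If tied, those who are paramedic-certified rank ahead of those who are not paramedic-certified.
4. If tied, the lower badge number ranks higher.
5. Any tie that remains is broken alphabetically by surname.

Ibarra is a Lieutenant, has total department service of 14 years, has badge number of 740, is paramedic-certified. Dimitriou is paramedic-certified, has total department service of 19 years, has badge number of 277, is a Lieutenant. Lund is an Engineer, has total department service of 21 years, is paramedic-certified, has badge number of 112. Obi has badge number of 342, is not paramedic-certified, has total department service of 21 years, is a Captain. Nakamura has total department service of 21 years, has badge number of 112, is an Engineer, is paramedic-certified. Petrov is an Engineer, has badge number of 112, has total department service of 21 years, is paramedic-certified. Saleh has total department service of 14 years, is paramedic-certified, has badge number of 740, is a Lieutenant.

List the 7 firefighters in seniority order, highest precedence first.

By rank: Obi (Captain); then Ibarra, Saleh and Dimitriou (Lieutenant); then Lund, Nakamura and Petrov (Engineer).
Among Ibarra, Saleh and Dimitriou, by total department service (lower first): Ibarra and Saleh (14 years) before Dimitriou (19 years).
Ibarra and Saleh are each paramedic-certified, so the next rule applies.
Ibarra and Saleh both have badge number 740, so the next rule applies.
Among Ibarra and Saleh, alphabetically by surname: Ibarra before Saleh.
Lund, Nakamura and Petrov all have total department service 21 years, so the next rule applies.
Lund, Nakamura and Petrov are each paramedic-certified, so the next rule applies.
Lund, Nakamura and Petrov all have badge number 112, so the next rule applies.
Among Lund, Nakamura and Petrov, alphabetically by surname: Lund before Nakamura before Petrov.
Full order: Obi, Ibarra, Saleh, Dimitriou, Lund, Nakamura, Petrov.

Obi, Ibarra, Saleh, Dimitriou, Lund, Nakamura, Petrov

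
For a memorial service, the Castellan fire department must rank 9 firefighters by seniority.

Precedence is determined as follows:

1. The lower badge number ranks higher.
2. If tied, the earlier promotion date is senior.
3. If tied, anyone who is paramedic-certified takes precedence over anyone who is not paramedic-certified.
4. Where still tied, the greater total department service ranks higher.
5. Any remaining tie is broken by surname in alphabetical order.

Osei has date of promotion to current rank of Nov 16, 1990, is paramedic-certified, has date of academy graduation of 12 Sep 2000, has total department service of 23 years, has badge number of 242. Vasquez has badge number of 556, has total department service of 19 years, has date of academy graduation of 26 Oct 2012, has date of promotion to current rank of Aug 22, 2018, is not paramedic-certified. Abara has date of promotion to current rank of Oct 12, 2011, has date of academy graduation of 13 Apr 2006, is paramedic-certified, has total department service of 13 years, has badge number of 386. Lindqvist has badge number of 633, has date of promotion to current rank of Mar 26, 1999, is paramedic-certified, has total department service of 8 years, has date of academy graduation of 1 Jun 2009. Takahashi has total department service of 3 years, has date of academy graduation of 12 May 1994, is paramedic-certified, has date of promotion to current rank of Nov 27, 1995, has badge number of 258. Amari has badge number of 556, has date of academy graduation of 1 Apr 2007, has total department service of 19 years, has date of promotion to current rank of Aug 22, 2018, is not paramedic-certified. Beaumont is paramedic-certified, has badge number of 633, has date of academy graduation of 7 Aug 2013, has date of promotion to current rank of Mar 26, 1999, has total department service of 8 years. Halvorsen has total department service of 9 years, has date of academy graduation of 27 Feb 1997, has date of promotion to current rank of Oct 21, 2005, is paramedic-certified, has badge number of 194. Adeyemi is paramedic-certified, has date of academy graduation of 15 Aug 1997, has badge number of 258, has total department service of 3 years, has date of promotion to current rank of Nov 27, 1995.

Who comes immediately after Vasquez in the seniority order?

By badge number (lower first): Halvorsen (194); then Osei (242); then Adeyemi and Takahashi (both 258); then Abara (386); then Amari and Vasquez (both 556); then Beaumont and Lindqvist (both 633).
Adeyemi and Takahashi both have date of promotion to current rank Nov 27, 1995, so the next rule applies.
Adeyemi and Takahashi are each paramedic-certified, so the next rule applies.
Adeyemi and Takahashi both have total department service 3 years, so the next rule applies.
Among Adeyemi and Takahashi, alphabetically by surname: Adeyemi before Takahashi.
Amari and Vasquez both have date of promotion to current rank Aug 22, 2018, so the next rule applies.
Amari and Vasquez are each not paramedic-certified, so the next rule applies.
Amari and Vasquez both have total department service 19 years, so the next rule applies.
Among Amari and Vasquez, alphabetically by surname: Amari before Vasquez.
Beaumont and Lindqvist both have date of promotion to current rank Mar 26, 1999, so the next rule applies.
Beaumont and Lindqvist are each paramedic-certified, so the next rule applies.
Beaumont and Lindqvist both have total department service 8 years, so the next rule applies.
Among Beaumont and Lindqvist, alphabetically by surname: Beaumont before Lindqvist.
Order: Halvorsen, Osei, Adeyemi, Takahashi, Abara, Amari, Vasquez, Beaumont, Lindqvist.

Beaumont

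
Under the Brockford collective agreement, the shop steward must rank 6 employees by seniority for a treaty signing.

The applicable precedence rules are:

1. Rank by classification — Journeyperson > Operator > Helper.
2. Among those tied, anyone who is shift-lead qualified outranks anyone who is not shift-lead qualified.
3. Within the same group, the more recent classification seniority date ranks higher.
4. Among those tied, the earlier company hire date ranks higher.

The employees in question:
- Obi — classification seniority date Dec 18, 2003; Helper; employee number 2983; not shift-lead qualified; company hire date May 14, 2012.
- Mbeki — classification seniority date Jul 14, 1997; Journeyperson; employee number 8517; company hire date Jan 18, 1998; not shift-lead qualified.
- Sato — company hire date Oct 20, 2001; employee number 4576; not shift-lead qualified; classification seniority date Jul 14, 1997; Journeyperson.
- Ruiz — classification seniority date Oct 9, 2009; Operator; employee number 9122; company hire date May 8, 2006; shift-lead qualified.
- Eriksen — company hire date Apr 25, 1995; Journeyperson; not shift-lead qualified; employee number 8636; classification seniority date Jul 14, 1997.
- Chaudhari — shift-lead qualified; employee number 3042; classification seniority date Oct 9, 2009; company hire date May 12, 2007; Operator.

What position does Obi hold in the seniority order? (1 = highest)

6

By classification: Eriksen, Mbeki and Sato (Journeyperson); then Ruiz and Chaudhari (Operator); then Obi (Helper).
Eriksen, Mbeki and Sato are each not shift-lead qualified, so the next rule applies.
Eriksen, Mbeki and Sato all have classification seniority date Jul 14, 1997, so the next rule applies.
Among Eriksen, Mbeki and Sato, by company hire date (earlier first): Eriksen (Apr 25, 1995) before Mbeki (Jan 18, 1998) before Sato (Oct 20, 2001).
Ruiz and Chaudhari are each shift-lead qualified, so the next rule applies.
Ruiz and Chaudhari both have classification seniority date Oct 9, 2009, so the next rule applies.
Among Ruiz and Chaudhari, by company hire date (earlier first): Ruiz (May 8, 2006) before Chaudhari (May 12, 2007).
Order: Eriksen, Mbeki, Sato, Ruiz, Chaudhari, Obi. So position 6.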